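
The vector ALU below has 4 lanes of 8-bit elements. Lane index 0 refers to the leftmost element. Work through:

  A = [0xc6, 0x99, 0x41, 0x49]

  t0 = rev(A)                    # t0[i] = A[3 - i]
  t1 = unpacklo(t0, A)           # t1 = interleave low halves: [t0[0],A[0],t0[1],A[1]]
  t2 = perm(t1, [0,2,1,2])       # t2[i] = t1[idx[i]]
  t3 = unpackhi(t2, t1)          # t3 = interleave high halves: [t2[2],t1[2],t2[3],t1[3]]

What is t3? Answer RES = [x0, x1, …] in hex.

RES = [0xc6, 0x41, 0x41, 0x99]

→ t0 |49|41|99|c6|
→ t1 |49|c6|41|99|
→ t2 |49|41|c6|41|
→ t3 |c6|41|41|99|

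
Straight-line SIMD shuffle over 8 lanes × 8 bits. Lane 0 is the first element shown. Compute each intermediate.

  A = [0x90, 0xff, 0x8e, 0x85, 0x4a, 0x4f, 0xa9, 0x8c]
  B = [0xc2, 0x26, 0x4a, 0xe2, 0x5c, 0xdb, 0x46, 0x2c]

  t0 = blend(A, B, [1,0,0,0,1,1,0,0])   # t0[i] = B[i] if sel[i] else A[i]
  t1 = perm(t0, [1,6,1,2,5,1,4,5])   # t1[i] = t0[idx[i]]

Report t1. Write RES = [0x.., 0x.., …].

RES = [ 0xff  0xa9  0xff  0x8e  0xdb  0xff  0x5c  0xdb ]

  t0: c2 ff 8e 85 5c db a9 8c
  t1: ff a9 ff 8e db ff 5c db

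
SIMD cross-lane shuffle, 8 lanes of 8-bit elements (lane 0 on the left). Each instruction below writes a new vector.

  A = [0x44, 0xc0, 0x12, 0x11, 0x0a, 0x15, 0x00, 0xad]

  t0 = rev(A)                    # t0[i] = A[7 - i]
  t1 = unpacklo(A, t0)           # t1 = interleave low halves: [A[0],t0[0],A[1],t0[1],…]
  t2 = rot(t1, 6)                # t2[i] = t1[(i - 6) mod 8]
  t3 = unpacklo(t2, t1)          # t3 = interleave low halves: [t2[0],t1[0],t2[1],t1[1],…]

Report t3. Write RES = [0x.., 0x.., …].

→ t0 |ad|00|15|0a|11|12|c0|44|
→ t1 |44|ad|c0|00|12|15|11|0a|
→ t2 |c0|00|12|15|11|0a|44|ad|
→ t3 |c0|44|00|ad|12|c0|15|00|

RES = [ 0xc0  0x44  0x00  0xad  0x12  0xc0  0x15  0x00 ]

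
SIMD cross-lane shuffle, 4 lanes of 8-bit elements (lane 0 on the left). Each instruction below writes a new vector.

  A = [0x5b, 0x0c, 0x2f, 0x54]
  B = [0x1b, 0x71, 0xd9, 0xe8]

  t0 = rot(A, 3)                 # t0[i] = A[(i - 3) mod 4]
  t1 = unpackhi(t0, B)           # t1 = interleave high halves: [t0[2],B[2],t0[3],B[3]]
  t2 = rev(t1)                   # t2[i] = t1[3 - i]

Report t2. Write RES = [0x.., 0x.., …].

  t0: 0c 2f 54 5b
  t1: 54 d9 5b e8
  t2: e8 5b d9 54

RES = [ 0xe8  0x5b  0xd9  0x54 ]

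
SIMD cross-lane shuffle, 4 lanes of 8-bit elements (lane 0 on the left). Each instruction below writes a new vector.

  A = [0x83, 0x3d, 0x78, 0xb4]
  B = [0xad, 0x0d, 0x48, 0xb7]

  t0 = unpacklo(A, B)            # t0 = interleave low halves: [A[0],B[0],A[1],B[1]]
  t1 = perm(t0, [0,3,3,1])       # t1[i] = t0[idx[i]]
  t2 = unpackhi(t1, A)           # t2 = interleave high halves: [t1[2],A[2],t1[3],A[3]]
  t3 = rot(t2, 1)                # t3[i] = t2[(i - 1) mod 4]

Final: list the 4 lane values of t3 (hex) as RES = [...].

RES = [0xb4, 0x0d, 0x78, 0xad]

→ t0 |83|ad|3d|0d|
→ t1 |83|0d|0d|ad|
→ t2 |0d|78|ad|b4|
→ t3 |b4|0d|78|ad|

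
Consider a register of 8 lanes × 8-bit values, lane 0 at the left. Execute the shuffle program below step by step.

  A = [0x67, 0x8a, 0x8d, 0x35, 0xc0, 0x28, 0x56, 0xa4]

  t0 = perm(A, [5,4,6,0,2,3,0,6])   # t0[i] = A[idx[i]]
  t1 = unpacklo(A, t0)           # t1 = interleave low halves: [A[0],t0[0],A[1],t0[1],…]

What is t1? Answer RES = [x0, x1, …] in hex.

t0 = [0x28, 0xc0, 0x56, 0x67, 0x8d, 0x35, 0x67, 0x56]
t1 = [0x67, 0x28, 0x8a, 0xc0, 0x8d, 0x56, 0x35, 0x67]

RES = [ 0x67  0x28  0x8a  0xc0  0x8d  0x56  0x35  0x67 ]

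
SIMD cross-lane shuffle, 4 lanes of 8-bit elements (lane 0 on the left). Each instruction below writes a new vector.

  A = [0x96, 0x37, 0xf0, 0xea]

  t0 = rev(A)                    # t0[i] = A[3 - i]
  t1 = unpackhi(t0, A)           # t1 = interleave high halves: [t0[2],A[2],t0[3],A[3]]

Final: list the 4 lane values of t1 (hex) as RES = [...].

→ t0 |ea|f0|37|96|
→ t1 |37|f0|96|ea|

RES = [0x37, 0xf0, 0x96, 0xea]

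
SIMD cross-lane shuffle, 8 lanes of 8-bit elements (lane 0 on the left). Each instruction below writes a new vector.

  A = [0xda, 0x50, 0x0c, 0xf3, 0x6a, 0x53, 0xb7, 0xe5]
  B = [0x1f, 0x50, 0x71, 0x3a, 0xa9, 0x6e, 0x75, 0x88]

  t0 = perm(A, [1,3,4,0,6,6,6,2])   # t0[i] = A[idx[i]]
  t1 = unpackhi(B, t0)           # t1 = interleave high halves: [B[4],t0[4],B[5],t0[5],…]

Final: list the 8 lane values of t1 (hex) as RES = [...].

t0 = [0x50, 0xf3, 0x6a, 0xda, 0xb7, 0xb7, 0xb7, 0x0c]
t1 = [0xa9, 0xb7, 0x6e, 0xb7, 0x75, 0xb7, 0x88, 0x0c]

RES = [ 0xa9  0xb7  0x6e  0xb7  0x75  0xb7  0x88  0x0c ]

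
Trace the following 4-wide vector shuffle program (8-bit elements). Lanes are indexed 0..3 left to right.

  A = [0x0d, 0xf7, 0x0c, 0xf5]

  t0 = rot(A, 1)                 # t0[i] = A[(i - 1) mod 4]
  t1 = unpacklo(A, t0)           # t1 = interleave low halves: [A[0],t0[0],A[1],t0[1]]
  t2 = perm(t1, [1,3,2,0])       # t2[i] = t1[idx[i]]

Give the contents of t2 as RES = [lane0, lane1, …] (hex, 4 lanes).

  t0: f5 0d f7 0c
  t1: 0d f5 f7 0d
  t2: f5 0d f7 0d

RES = [ 0xf5  0x0d  0xf7  0x0d ]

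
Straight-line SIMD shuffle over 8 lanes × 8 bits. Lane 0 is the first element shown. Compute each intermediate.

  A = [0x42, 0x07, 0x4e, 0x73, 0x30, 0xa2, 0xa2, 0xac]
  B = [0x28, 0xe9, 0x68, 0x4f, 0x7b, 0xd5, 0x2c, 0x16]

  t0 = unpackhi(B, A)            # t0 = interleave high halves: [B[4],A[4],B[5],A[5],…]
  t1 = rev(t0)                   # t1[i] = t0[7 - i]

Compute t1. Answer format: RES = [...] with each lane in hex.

→ t0 |7b|30|d5|a2|2c|a2|16|ac|
→ t1 |ac|16|a2|2c|a2|d5|30|7b|

RES = [ 0xac  0x16  0xa2  0x2c  0xa2  0xd5  0x30  0x7b ]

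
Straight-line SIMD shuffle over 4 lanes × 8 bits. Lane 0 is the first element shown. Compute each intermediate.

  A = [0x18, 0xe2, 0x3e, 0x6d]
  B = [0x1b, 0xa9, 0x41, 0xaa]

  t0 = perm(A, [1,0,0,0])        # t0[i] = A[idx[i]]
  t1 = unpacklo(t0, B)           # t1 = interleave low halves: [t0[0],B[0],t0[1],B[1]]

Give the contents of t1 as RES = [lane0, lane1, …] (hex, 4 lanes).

RES = [ 0xe2  0x1b  0x18  0xa9 ]

  t0: e2 18 18 18
  t1: e2 1b 18 a9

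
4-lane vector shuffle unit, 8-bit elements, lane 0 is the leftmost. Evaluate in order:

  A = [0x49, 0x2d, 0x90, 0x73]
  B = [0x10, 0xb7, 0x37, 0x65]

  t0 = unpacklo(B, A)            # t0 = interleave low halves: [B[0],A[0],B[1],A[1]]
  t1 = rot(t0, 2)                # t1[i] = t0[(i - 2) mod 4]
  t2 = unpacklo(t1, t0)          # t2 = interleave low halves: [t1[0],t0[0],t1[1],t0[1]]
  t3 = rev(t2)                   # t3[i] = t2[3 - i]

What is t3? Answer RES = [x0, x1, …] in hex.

RES = [ 0x49  0x2d  0x10  0xb7 ]

t0 = [0x10, 0x49, 0xb7, 0x2d]
t1 = [0xb7, 0x2d, 0x10, 0x49]
t2 = [0xb7, 0x10, 0x2d, 0x49]
t3 = [0x49, 0x2d, 0x10, 0xb7]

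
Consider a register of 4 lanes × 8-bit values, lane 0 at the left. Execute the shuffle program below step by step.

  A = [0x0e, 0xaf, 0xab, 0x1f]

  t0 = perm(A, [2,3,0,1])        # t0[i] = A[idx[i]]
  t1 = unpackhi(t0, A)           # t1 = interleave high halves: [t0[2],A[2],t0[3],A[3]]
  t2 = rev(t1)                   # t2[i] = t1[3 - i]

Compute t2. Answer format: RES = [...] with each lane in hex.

→ t0 |ab|1f|0e|af|
→ t1 |0e|ab|af|1f|
→ t2 |1f|af|ab|0e|

RES = [0x1f, 0xaf, 0xab, 0x0e]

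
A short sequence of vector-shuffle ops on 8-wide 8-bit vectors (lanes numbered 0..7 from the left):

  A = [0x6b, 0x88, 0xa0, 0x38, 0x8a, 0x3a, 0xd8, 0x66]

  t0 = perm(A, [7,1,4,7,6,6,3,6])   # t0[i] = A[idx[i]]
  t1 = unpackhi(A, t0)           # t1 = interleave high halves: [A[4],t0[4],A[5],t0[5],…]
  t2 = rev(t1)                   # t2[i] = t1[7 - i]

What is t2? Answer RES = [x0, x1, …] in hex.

RES = [0xd8, 0x66, 0x38, 0xd8, 0xd8, 0x3a, 0xd8, 0x8a]

t0 = [0x66, 0x88, 0x8a, 0x66, 0xd8, 0xd8, 0x38, 0xd8]
t1 = [0x8a, 0xd8, 0x3a, 0xd8, 0xd8, 0x38, 0x66, 0xd8]
t2 = [0xd8, 0x66, 0x38, 0xd8, 0xd8, 0x3a, 0xd8, 0x8a]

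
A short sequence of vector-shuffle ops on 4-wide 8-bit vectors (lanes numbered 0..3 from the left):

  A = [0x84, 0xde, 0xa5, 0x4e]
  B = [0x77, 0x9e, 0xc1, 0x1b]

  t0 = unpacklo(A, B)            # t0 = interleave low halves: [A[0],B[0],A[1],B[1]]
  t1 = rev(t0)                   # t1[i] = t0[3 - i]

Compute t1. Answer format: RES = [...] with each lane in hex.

RES = [ 0x9e  0xde  0x77  0x84 ]

  t0: 84 77 de 9e
  t1: 9e de 77 84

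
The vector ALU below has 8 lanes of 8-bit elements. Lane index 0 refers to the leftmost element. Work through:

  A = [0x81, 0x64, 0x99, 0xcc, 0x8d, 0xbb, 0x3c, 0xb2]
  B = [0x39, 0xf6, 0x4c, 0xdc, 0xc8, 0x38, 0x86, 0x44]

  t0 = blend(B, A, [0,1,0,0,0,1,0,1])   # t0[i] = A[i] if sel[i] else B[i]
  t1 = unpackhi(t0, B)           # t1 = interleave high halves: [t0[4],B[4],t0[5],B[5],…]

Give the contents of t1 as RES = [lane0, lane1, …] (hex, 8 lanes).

→ t0 |39|64|4c|dc|c8|bb|86|b2|
→ t1 |c8|c8|bb|38|86|86|b2|44|

RES = [0xc8, 0xc8, 0xbb, 0x38, 0x86, 0x86, 0xb2, 0x44]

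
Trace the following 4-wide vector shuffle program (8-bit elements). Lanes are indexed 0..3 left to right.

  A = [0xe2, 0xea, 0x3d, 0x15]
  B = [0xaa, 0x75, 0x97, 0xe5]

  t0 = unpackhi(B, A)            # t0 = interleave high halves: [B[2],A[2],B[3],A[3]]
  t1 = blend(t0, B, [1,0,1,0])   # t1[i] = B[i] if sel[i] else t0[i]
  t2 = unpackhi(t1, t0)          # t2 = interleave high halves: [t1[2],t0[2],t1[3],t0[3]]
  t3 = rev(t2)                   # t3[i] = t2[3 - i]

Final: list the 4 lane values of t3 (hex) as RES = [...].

  t0: 97 3d e5 15
  t1: aa 3d 97 15
  t2: 97 e5 15 15
  t3: 15 15 e5 97

RES = [ 0x15  0x15  0xe5  0x97 ]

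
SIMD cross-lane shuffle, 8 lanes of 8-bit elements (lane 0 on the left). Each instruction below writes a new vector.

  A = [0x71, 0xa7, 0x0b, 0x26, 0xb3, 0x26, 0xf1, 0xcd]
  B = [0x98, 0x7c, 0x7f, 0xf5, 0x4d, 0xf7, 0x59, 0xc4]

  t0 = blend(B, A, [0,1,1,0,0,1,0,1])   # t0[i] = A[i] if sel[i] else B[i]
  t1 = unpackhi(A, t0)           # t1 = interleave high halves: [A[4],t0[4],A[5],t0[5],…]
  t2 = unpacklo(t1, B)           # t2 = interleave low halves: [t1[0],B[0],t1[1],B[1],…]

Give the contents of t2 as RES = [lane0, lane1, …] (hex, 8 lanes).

→ t0 |98|a7|0b|f5|4d|26|59|cd|
→ t1 |b3|4d|26|26|f1|59|cd|cd|
→ t2 |b3|98|4d|7c|26|7f|26|f5|

RES = [ 0xb3  0x98  0x4d  0x7c  0x26  0x7f  0x26  0xf5 ]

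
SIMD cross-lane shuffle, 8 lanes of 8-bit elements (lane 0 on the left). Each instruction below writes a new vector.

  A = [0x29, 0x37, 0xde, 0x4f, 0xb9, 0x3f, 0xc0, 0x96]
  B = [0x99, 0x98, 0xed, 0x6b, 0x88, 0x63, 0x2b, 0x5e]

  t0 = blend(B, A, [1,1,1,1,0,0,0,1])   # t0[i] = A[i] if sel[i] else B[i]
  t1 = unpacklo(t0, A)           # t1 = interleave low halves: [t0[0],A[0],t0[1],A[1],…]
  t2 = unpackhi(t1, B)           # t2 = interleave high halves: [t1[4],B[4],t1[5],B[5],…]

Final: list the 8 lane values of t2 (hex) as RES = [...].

t0 = [0x29, 0x37, 0xde, 0x4f, 0x88, 0x63, 0x2b, 0x96]
t1 = [0x29, 0x29, 0x37, 0x37, 0xde, 0xde, 0x4f, 0x4f]
t2 = [0xde, 0x88, 0xde, 0x63, 0x4f, 0x2b, 0x4f, 0x5e]

RES = [0xde, 0x88, 0xde, 0x63, 0x4f, 0x2b, 0x4f, 0x5e]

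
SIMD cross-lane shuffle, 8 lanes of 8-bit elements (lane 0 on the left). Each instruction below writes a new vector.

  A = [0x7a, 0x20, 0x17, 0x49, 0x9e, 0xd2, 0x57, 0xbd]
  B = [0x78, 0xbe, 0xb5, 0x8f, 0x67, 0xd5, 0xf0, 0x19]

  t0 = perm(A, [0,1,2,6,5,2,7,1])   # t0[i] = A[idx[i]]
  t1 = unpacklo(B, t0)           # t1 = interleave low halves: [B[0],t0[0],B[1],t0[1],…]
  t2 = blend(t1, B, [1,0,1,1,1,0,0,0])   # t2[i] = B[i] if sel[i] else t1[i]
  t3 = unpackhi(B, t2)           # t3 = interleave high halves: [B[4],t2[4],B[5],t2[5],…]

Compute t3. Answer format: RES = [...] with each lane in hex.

→ t0 |7a|20|17|57|d2|17|bd|20|
→ t1 |78|7a|be|20|b5|17|8f|57|
→ t2 |78|7a|b5|8f|67|17|8f|57|
→ t3 |67|67|d5|17|f0|8f|19|57|

RES = [ 0x67  0x67  0xd5  0x17  0xf0  0x8f  0x19  0x57 ]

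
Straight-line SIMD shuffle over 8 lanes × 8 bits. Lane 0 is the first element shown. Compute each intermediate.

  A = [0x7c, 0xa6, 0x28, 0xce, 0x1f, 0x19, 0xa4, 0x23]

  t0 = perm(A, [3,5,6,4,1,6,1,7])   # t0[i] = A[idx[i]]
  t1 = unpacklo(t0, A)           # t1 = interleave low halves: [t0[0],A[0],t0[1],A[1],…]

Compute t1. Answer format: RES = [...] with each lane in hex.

t0 = [0xce, 0x19, 0xa4, 0x1f, 0xa6, 0xa4, 0xa6, 0x23]
t1 = [0xce, 0x7c, 0x19, 0xa6, 0xa4, 0x28, 0x1f, 0xce]

RES = [0xce, 0x7c, 0x19, 0xa6, 0xa4, 0x28, 0x1f, 0xce]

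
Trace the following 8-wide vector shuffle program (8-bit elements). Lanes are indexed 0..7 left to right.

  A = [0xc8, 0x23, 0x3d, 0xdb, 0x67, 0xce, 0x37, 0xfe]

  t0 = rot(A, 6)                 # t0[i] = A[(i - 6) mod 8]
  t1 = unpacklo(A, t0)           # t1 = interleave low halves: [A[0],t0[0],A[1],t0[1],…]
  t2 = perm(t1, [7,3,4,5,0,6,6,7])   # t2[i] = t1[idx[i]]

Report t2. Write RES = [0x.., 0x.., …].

RES = [ 0xce  0xdb  0x3d  0x67  0xc8  0xdb  0xdb  0xce ]

→ t0 |3d|db|67|ce|37|fe|c8|23|
→ t1 |c8|3d|23|db|3d|67|db|ce|
→ t2 |ce|db|3d|67|c8|db|db|ce|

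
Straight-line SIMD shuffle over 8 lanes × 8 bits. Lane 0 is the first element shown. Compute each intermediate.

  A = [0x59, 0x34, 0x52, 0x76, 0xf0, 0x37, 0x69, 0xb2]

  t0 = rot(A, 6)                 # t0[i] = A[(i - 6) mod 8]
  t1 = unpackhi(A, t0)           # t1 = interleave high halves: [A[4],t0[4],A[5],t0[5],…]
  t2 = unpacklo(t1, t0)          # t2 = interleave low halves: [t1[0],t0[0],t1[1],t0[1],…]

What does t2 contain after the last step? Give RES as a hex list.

RES = [ 0xf0  0x52  0x69  0x76  0x37  0xf0  0xb2  0x37 ]

t0 = [0x52, 0x76, 0xf0, 0x37, 0x69, 0xb2, 0x59, 0x34]
t1 = [0xf0, 0x69, 0x37, 0xb2, 0x69, 0x59, 0xb2, 0x34]
t2 = [0xf0, 0x52, 0x69, 0x76, 0x37, 0xf0, 0xb2, 0x37]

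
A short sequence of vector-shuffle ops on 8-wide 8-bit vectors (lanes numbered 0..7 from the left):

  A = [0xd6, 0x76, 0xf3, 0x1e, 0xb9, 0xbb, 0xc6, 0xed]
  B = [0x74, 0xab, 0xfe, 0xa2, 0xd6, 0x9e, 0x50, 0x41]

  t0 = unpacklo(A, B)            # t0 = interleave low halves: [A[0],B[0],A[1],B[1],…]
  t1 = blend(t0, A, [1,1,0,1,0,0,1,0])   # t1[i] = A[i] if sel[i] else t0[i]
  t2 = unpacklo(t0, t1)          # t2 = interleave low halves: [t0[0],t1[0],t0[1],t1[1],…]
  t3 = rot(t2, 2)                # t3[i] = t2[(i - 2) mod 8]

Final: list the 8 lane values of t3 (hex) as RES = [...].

RES = [0xab, 0x1e, 0xd6, 0xd6, 0x74, 0x76, 0x76, 0x76]

t0 = [0xd6, 0x74, 0x76, 0xab, 0xf3, 0xfe, 0x1e, 0xa2]
t1 = [0xd6, 0x76, 0x76, 0x1e, 0xf3, 0xfe, 0xc6, 0xa2]
t2 = [0xd6, 0xd6, 0x74, 0x76, 0x76, 0x76, 0xab, 0x1e]
t3 = [0xab, 0x1e, 0xd6, 0xd6, 0x74, 0x76, 0x76, 0x76]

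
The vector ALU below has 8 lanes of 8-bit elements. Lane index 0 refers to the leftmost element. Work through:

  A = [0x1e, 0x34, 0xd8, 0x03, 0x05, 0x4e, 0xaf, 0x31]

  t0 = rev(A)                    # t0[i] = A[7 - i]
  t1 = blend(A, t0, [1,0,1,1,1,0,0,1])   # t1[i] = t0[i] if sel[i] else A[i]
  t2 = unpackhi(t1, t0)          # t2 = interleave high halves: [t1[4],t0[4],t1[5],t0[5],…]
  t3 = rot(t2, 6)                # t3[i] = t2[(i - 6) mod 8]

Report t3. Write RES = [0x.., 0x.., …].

RES = [0x4e, 0xd8, 0xaf, 0x34, 0x1e, 0x1e, 0x03, 0x03]

→ t0 |31|af|4e|05|03|d8|34|1e|
→ t1 |31|34|4e|05|03|4e|af|1e|
→ t2 |03|03|4e|d8|af|34|1e|1e|
→ t3 |4e|d8|af|34|1e|1e|03|03|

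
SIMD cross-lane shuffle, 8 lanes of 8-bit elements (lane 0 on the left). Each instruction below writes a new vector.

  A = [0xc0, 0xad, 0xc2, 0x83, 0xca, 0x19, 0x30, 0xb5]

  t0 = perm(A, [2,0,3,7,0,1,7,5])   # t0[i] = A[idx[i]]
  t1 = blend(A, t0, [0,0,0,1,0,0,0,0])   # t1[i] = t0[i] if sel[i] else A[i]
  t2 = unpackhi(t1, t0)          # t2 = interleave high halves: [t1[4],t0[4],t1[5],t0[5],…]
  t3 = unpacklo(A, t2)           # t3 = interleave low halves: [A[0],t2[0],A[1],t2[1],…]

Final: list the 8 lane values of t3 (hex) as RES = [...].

RES = [ 0xc0  0xca  0xad  0xc0  0xc2  0x19  0x83  0xad ]

  t0: c2 c0 83 b5 c0 ad b5 19
  t1: c0 ad c2 b5 ca 19 30 b5
  t2: ca c0 19 ad 30 b5 b5 19
  t3: c0 ca ad c0 c2 19 83 ad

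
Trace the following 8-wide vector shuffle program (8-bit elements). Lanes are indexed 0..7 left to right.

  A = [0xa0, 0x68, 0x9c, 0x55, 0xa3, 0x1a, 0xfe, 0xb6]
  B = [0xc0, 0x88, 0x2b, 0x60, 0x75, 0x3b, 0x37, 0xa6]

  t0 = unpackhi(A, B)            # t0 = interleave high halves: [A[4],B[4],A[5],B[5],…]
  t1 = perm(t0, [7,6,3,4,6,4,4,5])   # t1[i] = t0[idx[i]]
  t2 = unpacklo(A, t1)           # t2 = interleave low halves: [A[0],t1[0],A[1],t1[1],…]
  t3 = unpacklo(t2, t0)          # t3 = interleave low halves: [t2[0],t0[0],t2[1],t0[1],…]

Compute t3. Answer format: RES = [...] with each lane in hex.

→ t0 |a3|75|1a|3b|fe|37|b6|a6|
→ t1 |a6|b6|3b|fe|b6|fe|fe|37|
→ t2 |a0|a6|68|b6|9c|3b|55|fe|
→ t3 |a0|a3|a6|75|68|1a|b6|3b|

RES = [0xa0, 0xa3, 0xa6, 0x75, 0x68, 0x1a, 0xb6, 0x3b]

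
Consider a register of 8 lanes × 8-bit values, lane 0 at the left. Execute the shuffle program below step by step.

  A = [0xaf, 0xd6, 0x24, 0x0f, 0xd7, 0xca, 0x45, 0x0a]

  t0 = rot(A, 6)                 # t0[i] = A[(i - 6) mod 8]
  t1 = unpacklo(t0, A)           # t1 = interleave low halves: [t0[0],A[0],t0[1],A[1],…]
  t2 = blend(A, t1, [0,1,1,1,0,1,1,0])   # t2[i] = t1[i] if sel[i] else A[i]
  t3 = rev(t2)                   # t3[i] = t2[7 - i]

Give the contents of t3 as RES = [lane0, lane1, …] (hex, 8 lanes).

  t0: 24 0f d7 ca 45 0a af d6
  t1: 24 af 0f d6 d7 24 ca 0f
  t2: af af 0f d6 d7 24 ca 0a
  t3: 0a ca 24 d7 d6 0f af af

RES = [0x0a, 0xca, 0x24, 0xd7, 0xd6, 0x0f, 0xaf, 0xaf]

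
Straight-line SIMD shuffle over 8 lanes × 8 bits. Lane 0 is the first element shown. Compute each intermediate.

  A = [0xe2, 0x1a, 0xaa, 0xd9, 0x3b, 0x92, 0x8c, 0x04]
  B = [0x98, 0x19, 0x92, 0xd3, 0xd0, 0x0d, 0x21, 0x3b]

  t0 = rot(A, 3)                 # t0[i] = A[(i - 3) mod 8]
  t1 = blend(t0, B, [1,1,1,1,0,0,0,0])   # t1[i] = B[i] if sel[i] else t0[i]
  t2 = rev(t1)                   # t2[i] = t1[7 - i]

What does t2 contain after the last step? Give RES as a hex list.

t0 = [0x92, 0x8c, 0x04, 0xe2, 0x1a, 0xaa, 0xd9, 0x3b]
t1 = [0x98, 0x19, 0x92, 0xd3, 0x1a, 0xaa, 0xd9, 0x3b]
t2 = [0x3b, 0xd9, 0xaa, 0x1a, 0xd3, 0x92, 0x19, 0x98]

RES = [ 0x3b  0xd9  0xaa  0x1a  0xd3  0x92  0x19  0x98 ]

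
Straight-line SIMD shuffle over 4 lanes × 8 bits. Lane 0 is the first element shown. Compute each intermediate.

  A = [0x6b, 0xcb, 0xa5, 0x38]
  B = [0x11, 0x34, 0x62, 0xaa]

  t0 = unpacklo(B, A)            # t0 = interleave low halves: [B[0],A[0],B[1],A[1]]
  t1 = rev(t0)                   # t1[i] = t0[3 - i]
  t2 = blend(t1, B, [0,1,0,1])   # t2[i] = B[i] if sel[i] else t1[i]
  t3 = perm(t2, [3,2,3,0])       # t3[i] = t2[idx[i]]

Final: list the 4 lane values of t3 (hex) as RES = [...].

RES = [0xaa, 0x6b, 0xaa, 0xcb]

  t0: 11 6b 34 cb
  t1: cb 34 6b 11
  t2: cb 34 6b aa
  t3: aa 6b aa cb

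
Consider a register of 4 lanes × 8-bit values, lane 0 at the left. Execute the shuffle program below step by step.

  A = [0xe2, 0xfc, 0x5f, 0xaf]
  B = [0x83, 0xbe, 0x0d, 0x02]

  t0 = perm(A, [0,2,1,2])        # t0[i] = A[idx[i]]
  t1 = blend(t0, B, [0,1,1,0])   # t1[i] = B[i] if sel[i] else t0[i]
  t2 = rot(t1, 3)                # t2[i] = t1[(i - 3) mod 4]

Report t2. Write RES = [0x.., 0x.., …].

RES = [ 0xbe  0x0d  0x5f  0xe2 ]

  t0: e2 5f fc 5f
  t1: e2 be 0d 5f
  t2: be 0d 5f e2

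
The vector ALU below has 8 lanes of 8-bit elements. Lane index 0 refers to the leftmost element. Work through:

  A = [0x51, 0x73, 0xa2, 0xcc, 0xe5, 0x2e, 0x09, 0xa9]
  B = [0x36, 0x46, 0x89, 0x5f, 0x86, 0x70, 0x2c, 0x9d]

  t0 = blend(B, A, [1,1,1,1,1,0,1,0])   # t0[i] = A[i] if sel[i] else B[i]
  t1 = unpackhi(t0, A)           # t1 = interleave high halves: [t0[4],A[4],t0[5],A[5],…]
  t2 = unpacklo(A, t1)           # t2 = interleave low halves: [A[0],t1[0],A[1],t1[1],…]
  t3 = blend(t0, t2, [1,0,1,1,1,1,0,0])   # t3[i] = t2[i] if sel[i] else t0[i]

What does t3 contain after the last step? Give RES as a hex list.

t0 = [0x51, 0x73, 0xa2, 0xcc, 0xe5, 0x70, 0x09, 0x9d]
t1 = [0xe5, 0xe5, 0x70, 0x2e, 0x09, 0x09, 0x9d, 0xa9]
t2 = [0x51, 0xe5, 0x73, 0xe5, 0xa2, 0x70, 0xcc, 0x2e]
t3 = [0x51, 0x73, 0x73, 0xe5, 0xa2, 0x70, 0x09, 0x9d]

RES = [ 0x51  0x73  0x73  0xe5  0xa2  0x70  0x09  0x9d ]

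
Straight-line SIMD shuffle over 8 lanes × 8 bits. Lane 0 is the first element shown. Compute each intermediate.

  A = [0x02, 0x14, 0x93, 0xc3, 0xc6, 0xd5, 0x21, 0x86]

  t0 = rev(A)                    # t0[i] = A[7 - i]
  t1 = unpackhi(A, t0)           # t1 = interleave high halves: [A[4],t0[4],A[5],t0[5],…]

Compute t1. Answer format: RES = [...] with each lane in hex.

RES = [ 0xc6  0xc3  0xd5  0x93  0x21  0x14  0x86  0x02 ]

→ t0 |86|21|d5|c6|c3|93|14|02|
→ t1 |c6|c3|d5|93|21|14|86|02|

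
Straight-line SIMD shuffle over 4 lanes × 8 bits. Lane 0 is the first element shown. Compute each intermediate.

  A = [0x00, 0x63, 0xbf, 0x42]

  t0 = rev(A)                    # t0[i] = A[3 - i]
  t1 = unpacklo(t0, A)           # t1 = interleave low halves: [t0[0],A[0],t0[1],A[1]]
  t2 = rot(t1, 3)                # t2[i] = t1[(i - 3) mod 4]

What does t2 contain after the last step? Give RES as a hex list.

RES = [ 0x00  0xbf  0x63  0x42 ]

t0 = [0x42, 0xbf, 0x63, 0x00]
t1 = [0x42, 0x00, 0xbf, 0x63]
t2 = [0x00, 0xbf, 0x63, 0x42]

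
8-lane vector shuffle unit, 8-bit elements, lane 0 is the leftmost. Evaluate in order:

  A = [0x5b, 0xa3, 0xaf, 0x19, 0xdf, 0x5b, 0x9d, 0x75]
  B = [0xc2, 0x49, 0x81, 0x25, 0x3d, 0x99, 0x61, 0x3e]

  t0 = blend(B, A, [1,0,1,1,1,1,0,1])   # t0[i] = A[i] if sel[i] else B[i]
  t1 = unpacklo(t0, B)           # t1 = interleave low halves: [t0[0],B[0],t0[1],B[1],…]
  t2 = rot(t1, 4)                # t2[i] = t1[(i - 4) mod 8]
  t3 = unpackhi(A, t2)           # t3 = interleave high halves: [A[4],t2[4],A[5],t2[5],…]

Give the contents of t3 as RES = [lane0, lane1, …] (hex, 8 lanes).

t0 = [0x5b, 0x49, 0xaf, 0x19, 0xdf, 0x5b, 0x61, 0x75]
t1 = [0x5b, 0xc2, 0x49, 0x49, 0xaf, 0x81, 0x19, 0x25]
t2 = [0xaf, 0x81, 0x19, 0x25, 0x5b, 0xc2, 0x49, 0x49]
t3 = [0xdf, 0x5b, 0x5b, 0xc2, 0x9d, 0x49, 0x75, 0x49]

RES = [0xdf, 0x5b, 0x5b, 0xc2, 0x9d, 0x49, 0x75, 0x49]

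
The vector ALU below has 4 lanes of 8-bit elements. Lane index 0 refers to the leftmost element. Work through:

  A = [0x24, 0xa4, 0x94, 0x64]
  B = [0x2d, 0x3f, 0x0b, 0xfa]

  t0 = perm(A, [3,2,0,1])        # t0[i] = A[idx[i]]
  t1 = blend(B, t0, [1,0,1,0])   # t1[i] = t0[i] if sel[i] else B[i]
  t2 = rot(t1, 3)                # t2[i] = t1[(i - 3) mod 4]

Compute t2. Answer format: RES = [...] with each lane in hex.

RES = [0x3f, 0x24, 0xfa, 0x64]

  t0: 64 94 24 a4
  t1: 64 3f 24 fa
  t2: 3f 24 fa 64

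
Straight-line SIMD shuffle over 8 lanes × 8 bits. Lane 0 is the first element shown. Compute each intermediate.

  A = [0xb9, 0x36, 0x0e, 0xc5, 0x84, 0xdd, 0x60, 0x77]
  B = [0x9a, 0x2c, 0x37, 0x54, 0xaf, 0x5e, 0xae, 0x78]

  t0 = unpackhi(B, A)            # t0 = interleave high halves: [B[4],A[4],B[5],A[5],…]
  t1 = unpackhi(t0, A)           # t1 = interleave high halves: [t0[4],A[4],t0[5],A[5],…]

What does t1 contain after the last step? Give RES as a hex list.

RES = [0xae, 0x84, 0x60, 0xdd, 0x78, 0x60, 0x77, 0x77]

→ t0 |af|84|5e|dd|ae|60|78|77|
→ t1 |ae|84|60|dd|78|60|77|77|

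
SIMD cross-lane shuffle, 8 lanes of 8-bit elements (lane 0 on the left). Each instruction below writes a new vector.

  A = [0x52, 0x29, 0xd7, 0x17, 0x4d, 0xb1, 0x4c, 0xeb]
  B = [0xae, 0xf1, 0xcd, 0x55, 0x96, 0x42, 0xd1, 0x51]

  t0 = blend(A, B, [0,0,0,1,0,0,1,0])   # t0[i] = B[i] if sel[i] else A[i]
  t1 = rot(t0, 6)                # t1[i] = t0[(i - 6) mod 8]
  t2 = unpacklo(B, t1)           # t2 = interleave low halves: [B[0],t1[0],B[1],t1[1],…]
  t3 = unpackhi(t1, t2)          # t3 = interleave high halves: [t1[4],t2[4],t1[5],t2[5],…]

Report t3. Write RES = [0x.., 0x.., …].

  t0: 52 29 d7 55 4d b1 d1 eb
  t1: d7 55 4d b1 d1 eb 52 29
  t2: ae d7 f1 55 cd 4d 55 b1
  t3: d1 cd eb 4d 52 55 29 b1

RES = [0xd1, 0xcd, 0xeb, 0x4d, 0x52, 0x55, 0x29, 0xb1]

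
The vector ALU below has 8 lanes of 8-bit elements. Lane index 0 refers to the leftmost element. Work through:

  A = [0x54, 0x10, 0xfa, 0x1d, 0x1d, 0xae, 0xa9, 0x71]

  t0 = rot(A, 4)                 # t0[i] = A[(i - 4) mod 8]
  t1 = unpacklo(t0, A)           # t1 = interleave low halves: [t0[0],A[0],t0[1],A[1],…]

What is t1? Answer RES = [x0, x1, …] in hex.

RES = [0x1d, 0x54, 0xae, 0x10, 0xa9, 0xfa, 0x71, 0x1d]

  t0: 1d ae a9 71 54 10 fa 1d
  t1: 1d 54 ae 10 a9 fa 71 1d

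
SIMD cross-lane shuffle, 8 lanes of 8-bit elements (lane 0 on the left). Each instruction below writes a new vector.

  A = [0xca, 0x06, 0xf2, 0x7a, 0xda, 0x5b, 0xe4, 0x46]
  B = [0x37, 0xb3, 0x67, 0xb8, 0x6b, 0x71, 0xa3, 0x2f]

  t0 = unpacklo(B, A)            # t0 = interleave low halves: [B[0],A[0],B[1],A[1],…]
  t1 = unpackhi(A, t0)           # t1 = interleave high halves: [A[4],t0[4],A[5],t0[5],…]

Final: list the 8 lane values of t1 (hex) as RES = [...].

RES = [ 0xda  0x67  0x5b  0xf2  0xe4  0xb8  0x46  0x7a ]

t0 = [0x37, 0xca, 0xb3, 0x06, 0x67, 0xf2, 0xb8, 0x7a]
t1 = [0xda, 0x67, 0x5b, 0xf2, 0xe4, 0xb8, 0x46, 0x7a]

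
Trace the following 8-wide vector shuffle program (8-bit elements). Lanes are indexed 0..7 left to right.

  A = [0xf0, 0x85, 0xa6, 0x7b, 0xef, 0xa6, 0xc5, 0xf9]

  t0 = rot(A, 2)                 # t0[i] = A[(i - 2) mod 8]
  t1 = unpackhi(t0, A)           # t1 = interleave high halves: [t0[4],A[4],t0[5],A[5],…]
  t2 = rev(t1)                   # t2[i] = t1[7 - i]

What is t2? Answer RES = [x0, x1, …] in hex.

→ t0 |c5|f9|f0|85|a6|7b|ef|a6|
→ t1 |a6|ef|7b|a6|ef|c5|a6|f9|
→ t2 |f9|a6|c5|ef|a6|7b|ef|a6|

RES = [0xf9, 0xa6, 0xc5, 0xef, 0xa6, 0x7b, 0xef, 0xa6]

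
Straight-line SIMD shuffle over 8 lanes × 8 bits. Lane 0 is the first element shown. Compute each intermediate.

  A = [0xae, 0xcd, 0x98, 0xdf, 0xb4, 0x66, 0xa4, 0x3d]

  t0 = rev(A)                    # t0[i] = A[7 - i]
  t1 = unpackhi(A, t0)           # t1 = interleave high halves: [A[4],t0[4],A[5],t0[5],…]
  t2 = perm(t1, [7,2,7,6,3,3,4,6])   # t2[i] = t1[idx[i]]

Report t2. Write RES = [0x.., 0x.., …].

t0 = [0x3d, 0xa4, 0x66, 0xb4, 0xdf, 0x98, 0xcd, 0xae]
t1 = [0xb4, 0xdf, 0x66, 0x98, 0xa4, 0xcd, 0x3d, 0xae]
t2 = [0xae, 0x66, 0xae, 0x3d, 0x98, 0x98, 0xa4, 0x3d]

RES = [0xae, 0x66, 0xae, 0x3d, 0x98, 0x98, 0xa4, 0x3d]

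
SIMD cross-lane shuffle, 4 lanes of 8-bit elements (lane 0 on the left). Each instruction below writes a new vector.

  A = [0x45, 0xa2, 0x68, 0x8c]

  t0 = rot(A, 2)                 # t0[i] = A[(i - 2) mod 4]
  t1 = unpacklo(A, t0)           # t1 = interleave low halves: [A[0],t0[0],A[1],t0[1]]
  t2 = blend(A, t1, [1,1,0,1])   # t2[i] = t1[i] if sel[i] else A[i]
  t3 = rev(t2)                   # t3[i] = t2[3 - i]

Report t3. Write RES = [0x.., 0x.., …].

→ t0 |68|8c|45|a2|
→ t1 |45|68|a2|8c|
→ t2 |45|68|68|8c|
→ t3 |8c|68|68|45|

RES = [ 0x8c  0x68  0x68  0x45 ]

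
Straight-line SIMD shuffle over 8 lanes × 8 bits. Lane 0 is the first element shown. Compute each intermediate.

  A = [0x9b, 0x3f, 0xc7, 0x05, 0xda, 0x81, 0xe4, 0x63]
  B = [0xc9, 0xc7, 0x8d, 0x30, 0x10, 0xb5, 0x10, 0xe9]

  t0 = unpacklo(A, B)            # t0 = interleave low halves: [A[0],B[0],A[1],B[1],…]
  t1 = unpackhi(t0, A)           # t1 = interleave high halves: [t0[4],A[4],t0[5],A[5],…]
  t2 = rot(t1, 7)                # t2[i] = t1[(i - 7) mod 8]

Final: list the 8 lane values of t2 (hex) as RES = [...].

RES = [0xda, 0x8d, 0x81, 0x05, 0xe4, 0x30, 0x63, 0xc7]

t0 = [0x9b, 0xc9, 0x3f, 0xc7, 0xc7, 0x8d, 0x05, 0x30]
t1 = [0xc7, 0xda, 0x8d, 0x81, 0x05, 0xe4, 0x30, 0x63]
t2 = [0xda, 0x8d, 0x81, 0x05, 0xe4, 0x30, 0x63, 0xc7]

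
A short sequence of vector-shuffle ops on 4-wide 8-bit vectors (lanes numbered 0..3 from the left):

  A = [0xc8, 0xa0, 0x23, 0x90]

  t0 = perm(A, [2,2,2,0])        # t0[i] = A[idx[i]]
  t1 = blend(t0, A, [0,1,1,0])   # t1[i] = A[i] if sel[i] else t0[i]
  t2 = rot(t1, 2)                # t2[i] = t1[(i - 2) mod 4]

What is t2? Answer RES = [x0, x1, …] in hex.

t0 = [0x23, 0x23, 0x23, 0xc8]
t1 = [0x23, 0xa0, 0x23, 0xc8]
t2 = [0x23, 0xc8, 0x23, 0xa0]

RES = [ 0x23  0xc8  0x23  0xa0 ]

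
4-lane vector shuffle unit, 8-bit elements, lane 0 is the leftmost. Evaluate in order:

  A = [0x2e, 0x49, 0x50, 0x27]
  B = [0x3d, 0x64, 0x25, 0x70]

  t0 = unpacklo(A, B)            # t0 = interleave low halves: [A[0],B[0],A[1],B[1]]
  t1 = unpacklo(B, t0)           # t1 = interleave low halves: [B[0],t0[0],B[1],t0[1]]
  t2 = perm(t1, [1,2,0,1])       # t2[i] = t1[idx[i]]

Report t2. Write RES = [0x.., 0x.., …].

RES = [0x2e, 0x64, 0x3d, 0x2e]

  t0: 2e 3d 49 64
  t1: 3d 2e 64 3d
  t2: 2e 64 3d 2e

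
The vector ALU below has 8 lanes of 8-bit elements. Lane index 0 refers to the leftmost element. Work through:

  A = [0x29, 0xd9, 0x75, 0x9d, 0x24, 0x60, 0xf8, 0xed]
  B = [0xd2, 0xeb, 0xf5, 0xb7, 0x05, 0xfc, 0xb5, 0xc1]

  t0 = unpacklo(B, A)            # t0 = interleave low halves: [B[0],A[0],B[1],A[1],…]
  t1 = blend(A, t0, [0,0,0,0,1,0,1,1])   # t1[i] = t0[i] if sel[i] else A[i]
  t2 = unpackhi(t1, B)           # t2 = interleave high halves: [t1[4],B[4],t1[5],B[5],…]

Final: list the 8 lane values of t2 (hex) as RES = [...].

RES = [ 0xf5  0x05  0x60  0xfc  0xb7  0xb5  0x9d  0xc1 ]

t0 = [0xd2, 0x29, 0xeb, 0xd9, 0xf5, 0x75, 0xb7, 0x9d]
t1 = [0x29, 0xd9, 0x75, 0x9d, 0xf5, 0x60, 0xb7, 0x9d]
t2 = [0xf5, 0x05, 0x60, 0xfc, 0xb7, 0xb5, 0x9d, 0xc1]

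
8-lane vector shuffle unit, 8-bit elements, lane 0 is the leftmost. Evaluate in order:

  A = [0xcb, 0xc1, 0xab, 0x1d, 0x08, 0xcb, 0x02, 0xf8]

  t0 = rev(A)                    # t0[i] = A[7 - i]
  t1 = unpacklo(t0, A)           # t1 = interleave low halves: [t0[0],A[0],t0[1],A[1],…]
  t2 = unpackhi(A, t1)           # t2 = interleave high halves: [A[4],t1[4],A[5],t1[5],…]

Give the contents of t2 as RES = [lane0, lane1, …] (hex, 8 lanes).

t0 = [0xf8, 0x02, 0xcb, 0x08, 0x1d, 0xab, 0xc1, 0xcb]
t1 = [0xf8, 0xcb, 0x02, 0xc1, 0xcb, 0xab, 0x08, 0x1d]
t2 = [0x08, 0xcb, 0xcb, 0xab, 0x02, 0x08, 0xf8, 0x1d]

RES = [0x08, 0xcb, 0xcb, 0xab, 0x02, 0x08, 0xf8, 0x1d]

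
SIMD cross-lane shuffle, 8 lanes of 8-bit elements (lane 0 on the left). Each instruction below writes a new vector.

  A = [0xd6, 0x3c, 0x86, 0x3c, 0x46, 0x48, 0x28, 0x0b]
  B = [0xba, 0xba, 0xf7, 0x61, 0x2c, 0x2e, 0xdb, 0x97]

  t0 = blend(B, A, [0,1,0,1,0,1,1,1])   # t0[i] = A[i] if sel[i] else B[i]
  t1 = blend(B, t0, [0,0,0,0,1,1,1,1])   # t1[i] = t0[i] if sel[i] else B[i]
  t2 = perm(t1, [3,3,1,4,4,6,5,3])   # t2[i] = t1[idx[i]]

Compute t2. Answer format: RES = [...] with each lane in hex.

RES = [ 0x61  0x61  0xba  0x2c  0x2c  0x28  0x48  0x61 ]

t0 = [0xba, 0x3c, 0xf7, 0x3c, 0x2c, 0x48, 0x28, 0x0b]
t1 = [0xba, 0xba, 0xf7, 0x61, 0x2c, 0x48, 0x28, 0x0b]
t2 = [0x61, 0x61, 0xba, 0x2c, 0x2c, 0x28, 0x48, 0x61]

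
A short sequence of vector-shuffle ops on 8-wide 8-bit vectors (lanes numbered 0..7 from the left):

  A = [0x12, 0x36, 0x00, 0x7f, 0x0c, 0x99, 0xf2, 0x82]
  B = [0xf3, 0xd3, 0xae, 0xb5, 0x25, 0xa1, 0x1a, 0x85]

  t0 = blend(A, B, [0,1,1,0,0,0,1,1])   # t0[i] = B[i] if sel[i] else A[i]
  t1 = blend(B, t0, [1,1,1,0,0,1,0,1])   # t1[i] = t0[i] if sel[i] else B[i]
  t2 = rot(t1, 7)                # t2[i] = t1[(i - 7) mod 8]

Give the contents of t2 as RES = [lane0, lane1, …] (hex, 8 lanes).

t0 = [0x12, 0xd3, 0xae, 0x7f, 0x0c, 0x99, 0x1a, 0x85]
t1 = [0x12, 0xd3, 0xae, 0xb5, 0x25, 0x99, 0x1a, 0x85]
t2 = [0xd3, 0xae, 0xb5, 0x25, 0x99, 0x1a, 0x85, 0x12]

RES = [ 0xd3  0xae  0xb5  0x25  0x99  0x1a  0x85  0x12 ]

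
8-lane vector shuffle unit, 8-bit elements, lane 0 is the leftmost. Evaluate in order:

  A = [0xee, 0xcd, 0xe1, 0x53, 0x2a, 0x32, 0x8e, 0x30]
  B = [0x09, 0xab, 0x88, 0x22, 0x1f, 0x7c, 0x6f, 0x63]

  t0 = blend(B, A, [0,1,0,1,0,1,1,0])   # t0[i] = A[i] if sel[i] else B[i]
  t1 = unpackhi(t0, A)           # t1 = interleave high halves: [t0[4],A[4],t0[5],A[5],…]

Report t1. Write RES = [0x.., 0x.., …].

  t0: 09 cd 88 53 1f 32 8e 63
  t1: 1f 2a 32 32 8e 8e 63 30

RES = [ 0x1f  0x2a  0x32  0x32  0x8e  0x8e  0x63  0x30 ]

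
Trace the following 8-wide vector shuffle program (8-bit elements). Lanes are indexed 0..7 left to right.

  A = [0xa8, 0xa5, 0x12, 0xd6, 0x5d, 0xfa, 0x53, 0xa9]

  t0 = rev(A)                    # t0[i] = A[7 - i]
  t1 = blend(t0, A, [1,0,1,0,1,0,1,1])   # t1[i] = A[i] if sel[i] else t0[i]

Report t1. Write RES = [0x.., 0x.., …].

t0 = [0xa9, 0x53, 0xfa, 0x5d, 0xd6, 0x12, 0xa5, 0xa8]
t1 = [0xa8, 0x53, 0x12, 0x5d, 0x5d, 0x12, 0x53, 0xa9]

RES = [ 0xa8  0x53  0x12  0x5d  0x5d  0x12  0x53  0xa9 ]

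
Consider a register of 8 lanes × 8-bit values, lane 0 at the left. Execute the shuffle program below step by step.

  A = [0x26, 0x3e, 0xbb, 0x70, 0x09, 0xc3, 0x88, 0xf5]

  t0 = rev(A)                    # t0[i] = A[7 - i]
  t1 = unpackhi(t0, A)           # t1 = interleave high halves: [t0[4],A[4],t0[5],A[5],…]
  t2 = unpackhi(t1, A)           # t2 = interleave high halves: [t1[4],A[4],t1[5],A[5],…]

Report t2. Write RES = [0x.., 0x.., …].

RES = [ 0x3e  0x09  0x88  0xc3  0x26  0x88  0xf5  0xf5 ]

  t0: f5 88 c3 09 70 bb 3e 26
  t1: 70 09 bb c3 3e 88 26 f5
  t2: 3e 09 88 c3 26 88 f5 f5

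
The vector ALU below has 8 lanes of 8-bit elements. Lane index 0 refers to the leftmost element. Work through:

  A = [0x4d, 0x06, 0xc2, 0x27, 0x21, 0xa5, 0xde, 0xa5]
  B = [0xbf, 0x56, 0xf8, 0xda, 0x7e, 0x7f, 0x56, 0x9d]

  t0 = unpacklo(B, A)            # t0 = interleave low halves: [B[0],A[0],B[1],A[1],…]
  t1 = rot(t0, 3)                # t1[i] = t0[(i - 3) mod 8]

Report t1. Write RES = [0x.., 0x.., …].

RES = [ 0xc2  0xda  0x27  0xbf  0x4d  0x56  0x06  0xf8 ]

t0 = [0xbf, 0x4d, 0x56, 0x06, 0xf8, 0xc2, 0xda, 0x27]
t1 = [0xc2, 0xda, 0x27, 0xbf, 0x4d, 0x56, 0x06, 0xf8]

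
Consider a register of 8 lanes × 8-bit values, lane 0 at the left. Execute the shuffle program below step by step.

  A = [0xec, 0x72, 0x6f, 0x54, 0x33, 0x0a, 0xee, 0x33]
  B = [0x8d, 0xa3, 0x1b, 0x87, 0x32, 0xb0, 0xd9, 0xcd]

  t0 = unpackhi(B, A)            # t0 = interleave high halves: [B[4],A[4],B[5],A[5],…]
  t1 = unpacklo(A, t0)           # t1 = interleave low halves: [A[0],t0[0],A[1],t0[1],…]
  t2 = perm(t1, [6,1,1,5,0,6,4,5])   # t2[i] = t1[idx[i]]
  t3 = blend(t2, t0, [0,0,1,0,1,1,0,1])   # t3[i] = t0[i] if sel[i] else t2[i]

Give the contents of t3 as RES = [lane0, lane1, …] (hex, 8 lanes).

RES = [0x54, 0x32, 0xb0, 0xb0, 0xd9, 0xee, 0x6f, 0x33]

→ t0 |32|33|b0|0a|d9|ee|cd|33|
→ t1 |ec|32|72|33|6f|b0|54|0a|
→ t2 |54|32|32|b0|ec|54|6f|b0|
→ t3 |54|32|b0|b0|d9|ee|6f|33|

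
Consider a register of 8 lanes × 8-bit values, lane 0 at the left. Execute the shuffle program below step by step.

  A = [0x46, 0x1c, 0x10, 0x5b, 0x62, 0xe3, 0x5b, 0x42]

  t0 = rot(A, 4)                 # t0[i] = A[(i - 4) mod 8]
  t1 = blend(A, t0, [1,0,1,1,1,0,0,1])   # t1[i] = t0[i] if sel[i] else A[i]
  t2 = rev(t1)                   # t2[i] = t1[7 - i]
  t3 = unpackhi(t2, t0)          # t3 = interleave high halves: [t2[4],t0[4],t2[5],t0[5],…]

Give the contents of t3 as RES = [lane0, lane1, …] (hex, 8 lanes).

RES = [ 0x42  0x46  0x5b  0x1c  0x1c  0x10  0x62  0x5b ]

  t0: 62 e3 5b 42 46 1c 10 5b
  t1: 62 1c 5b 42 46 e3 5b 5b
  t2: 5b 5b e3 46 42 5b 1c 62
  t3: 42 46 5b 1c 1c 10 62 5b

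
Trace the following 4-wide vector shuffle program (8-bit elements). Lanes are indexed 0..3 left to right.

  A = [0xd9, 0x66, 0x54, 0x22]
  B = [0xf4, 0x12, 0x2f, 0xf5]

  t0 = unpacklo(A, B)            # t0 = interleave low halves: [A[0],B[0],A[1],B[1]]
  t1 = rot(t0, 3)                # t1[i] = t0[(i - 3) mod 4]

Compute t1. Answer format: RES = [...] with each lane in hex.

RES = [0xf4, 0x66, 0x12, 0xd9]

→ t0 |d9|f4|66|12|
→ t1 |f4|66|12|d9|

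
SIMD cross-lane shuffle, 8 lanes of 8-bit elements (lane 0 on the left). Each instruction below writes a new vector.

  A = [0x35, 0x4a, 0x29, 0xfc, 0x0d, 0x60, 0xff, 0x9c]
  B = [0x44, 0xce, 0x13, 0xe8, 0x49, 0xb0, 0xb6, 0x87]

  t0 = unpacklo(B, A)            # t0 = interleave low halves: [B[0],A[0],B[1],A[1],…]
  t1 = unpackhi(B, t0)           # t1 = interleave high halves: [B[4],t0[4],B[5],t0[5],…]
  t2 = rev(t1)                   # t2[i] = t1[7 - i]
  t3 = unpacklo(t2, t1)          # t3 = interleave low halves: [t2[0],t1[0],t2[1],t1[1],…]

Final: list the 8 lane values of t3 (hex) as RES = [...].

RES = [ 0xfc  0x49  0x87  0x13  0xe8  0xb0  0xb6  0x29 ]

→ t0 |44|35|ce|4a|13|29|e8|fc|
→ t1 |49|13|b0|29|b6|e8|87|fc|
→ t2 |fc|87|e8|b6|29|b0|13|49|
→ t3 |fc|49|87|13|e8|b0|b6|29|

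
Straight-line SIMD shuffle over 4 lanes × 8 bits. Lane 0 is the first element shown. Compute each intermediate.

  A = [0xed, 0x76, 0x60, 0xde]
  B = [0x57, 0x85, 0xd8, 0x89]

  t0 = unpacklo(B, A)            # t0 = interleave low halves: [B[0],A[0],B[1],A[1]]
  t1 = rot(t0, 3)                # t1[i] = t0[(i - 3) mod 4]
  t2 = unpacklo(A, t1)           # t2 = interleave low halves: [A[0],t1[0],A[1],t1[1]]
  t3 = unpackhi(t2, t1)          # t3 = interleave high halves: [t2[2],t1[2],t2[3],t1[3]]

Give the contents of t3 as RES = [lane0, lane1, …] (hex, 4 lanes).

→ t0 |57|ed|85|76|
→ t1 |ed|85|76|57|
→ t2 |ed|ed|76|85|
→ t3 |76|76|85|57|

RES = [0x76, 0x76, 0x85, 0x57]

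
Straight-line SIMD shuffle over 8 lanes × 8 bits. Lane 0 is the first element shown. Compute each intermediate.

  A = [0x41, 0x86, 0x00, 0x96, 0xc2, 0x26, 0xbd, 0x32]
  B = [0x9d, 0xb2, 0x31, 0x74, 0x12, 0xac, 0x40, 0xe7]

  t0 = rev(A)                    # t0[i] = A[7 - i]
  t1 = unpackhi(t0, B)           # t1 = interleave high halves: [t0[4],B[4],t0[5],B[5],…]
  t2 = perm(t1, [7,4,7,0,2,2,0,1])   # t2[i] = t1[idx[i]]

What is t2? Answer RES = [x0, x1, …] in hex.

  t0: 32 bd 26 c2 96 00 86 41
  t1: 96 12 00 ac 86 40 41 e7
  t2: e7 86 e7 96 00 00 96 12

RES = [0xe7, 0x86, 0xe7, 0x96, 0x00, 0x00, 0x96, 0x12]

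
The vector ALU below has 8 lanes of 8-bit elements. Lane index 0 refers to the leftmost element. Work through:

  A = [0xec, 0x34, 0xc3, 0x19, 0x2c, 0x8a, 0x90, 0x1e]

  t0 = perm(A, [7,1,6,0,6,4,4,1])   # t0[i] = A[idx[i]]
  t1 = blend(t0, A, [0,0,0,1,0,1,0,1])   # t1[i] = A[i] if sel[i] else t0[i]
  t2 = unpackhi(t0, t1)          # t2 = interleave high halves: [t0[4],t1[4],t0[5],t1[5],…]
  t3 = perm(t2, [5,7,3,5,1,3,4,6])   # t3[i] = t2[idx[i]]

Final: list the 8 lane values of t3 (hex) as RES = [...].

t0 = [0x1e, 0x34, 0x90, 0xec, 0x90, 0x2c, 0x2c, 0x34]
t1 = [0x1e, 0x34, 0x90, 0x19, 0x90, 0x8a, 0x2c, 0x1e]
t2 = [0x90, 0x90, 0x2c, 0x8a, 0x2c, 0x2c, 0x34, 0x1e]
t3 = [0x2c, 0x1e, 0x8a, 0x2c, 0x90, 0x8a, 0x2c, 0x34]

RES = [0x2c, 0x1e, 0x8a, 0x2c, 0x90, 0x8a, 0x2c, 0x34]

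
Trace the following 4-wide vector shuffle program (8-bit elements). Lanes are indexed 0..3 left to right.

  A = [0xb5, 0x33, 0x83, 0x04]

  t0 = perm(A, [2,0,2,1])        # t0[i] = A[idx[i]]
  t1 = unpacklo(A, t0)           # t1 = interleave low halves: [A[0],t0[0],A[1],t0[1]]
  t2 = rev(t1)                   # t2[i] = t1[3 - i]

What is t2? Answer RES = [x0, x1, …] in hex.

  t0: 83 b5 83 33
  t1: b5 83 33 b5
  t2: b5 33 83 b5

RES = [ 0xb5  0x33  0x83  0xb5 ]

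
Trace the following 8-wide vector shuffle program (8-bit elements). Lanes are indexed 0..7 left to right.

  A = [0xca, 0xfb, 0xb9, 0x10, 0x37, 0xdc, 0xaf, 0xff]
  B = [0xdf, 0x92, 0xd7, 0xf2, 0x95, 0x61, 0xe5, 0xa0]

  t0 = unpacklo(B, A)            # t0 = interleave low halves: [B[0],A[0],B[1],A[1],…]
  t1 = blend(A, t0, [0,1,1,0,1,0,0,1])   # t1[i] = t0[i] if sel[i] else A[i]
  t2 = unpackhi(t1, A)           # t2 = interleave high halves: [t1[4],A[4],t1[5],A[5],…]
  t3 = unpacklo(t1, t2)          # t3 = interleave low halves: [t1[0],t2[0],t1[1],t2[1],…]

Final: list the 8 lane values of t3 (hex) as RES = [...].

RES = [ 0xca  0xd7  0xca  0x37  0x92  0xdc  0x10  0xdc ]

  t0: df ca 92 fb d7 b9 f2 10
  t1: ca ca 92 10 d7 dc af 10
  t2: d7 37 dc dc af af 10 ff
  t3: ca d7 ca 37 92 dc 10 dc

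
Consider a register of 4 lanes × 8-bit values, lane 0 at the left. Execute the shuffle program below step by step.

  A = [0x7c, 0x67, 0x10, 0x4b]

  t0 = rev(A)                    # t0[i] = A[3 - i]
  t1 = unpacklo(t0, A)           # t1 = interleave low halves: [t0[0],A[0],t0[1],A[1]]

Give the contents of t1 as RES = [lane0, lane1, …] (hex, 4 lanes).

  t0: 4b 10 67 7c
  t1: 4b 7c 10 67

RES = [ 0x4b  0x7c  0x10  0x67 ]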